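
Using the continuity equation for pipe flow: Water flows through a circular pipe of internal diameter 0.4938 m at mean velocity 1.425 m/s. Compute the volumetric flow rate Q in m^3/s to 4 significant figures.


Approach: apply the continuity equation for pipe flow, Q = A * v with A = pi*(D/2)^2.
A = pi*(0.4938/2)^2 = 0.191510 m^2
Q = 0.191510 * 1.425 = 0.2729 m^3/s
Therefore the volumetric flow rate Q = 0.2729 m^3/s.


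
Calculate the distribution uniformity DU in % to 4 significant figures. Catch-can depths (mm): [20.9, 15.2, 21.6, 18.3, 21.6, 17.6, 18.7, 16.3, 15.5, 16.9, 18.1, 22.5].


Approach: apply the low-quarter distribution uniformity, DU = (mean of lowest quarter of readings / overall mean)*100.
sorted lowest 3 of 12: [15.2, 15.5, 16.3] -> mean = 15.6667 mm
overall mean = 18.6000 mm
DU = (15.6667/18.6000)*100 = 84.23 %
Therefore the distribution uniformity DU = 84.23 %.


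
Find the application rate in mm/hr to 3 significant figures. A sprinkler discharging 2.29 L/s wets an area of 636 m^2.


Approach: apply the application rate relation, rate = (Q/A)*3600.
rate = (2.29 / 636) * 3600 = 13.0 mm/hr
Therefore the application rate = 13.0 mm/hr.


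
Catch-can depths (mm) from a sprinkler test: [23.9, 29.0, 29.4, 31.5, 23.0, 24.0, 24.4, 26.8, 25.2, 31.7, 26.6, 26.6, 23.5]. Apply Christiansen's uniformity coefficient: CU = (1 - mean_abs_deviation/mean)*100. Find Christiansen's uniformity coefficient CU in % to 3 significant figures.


mean = 26.585 mm
mean |d_i - mean| = 2.3858 mm
CU = (1 - 2.3858/26.585)*100 = 91.0 %
Therefore Christiansen's uniformity coefficient CU = 91.0 %.


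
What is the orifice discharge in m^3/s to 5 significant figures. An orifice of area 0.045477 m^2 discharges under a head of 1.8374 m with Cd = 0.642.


Approach: apply the orifice equation, Q = Cd*A*sqrt(2*g*h).
Q = 0.642 * 0.045477 * sqrt(2*9.81*1.8374) = 0.17530 m^3/s
Therefore the orifice discharge = 0.17530 m^3/s.


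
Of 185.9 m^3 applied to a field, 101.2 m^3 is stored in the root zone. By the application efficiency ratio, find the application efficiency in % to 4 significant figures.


Approach: apply the application efficiency ratio, Ea = (stored/applied)*100.
Ea = (101.2/185.9)*100 = 54.44 %
Therefore the application efficiency = 54.44 %.


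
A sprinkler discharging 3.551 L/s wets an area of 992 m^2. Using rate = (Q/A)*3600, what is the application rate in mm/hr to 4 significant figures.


rate = (3.551 / 992) * 3600 = 12.89 mm/hr
Therefore the application rate = 12.89 mm/hr.


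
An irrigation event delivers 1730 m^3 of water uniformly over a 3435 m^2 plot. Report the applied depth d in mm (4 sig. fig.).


Approach: apply depth from volume over area, d = (V/A)*1000.
d = (1730 / 3435) * 1000 = 503.6 mm
Therefore the applied depth d = 503.6 mm.


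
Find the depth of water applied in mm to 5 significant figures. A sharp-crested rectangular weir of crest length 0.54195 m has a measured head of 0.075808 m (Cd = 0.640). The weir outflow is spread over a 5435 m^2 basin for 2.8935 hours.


Approach: apply the rectangular weir equation with a volume-to-depth conversion, Q = (2/3)*Cd*L*sqrt(2g)*H^1.5; d = Q*t/A * 1000.
Step 1 — weir discharge:
  Q = (2/3)*0.640*0.54195*sqrt(2*9.81)*0.075808^1.5 = 0.02137814 m^3/s
Step 2 — volume: V = 0.02137814 * 2.8935*3600 = 222.6876 m^3
Step 3 — depth: d = V/A * 1000 = 222.6876/5435 * 1000 = 40.973 mm
Therefore the depth of water applied = 40.973 mm.


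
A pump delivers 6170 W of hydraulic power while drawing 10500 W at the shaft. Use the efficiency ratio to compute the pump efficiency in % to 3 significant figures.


Approach: apply the efficiency ratio, eta = (P_out/P_in)*100.
eta = (6170 / 10500) * 100 = 58.8 %
Therefore the pump efficiency = 58.8 %.


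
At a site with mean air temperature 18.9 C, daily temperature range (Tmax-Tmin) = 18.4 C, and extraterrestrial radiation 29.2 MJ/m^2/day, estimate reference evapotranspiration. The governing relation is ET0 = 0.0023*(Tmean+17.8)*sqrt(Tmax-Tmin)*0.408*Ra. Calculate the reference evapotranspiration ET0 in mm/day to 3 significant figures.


ET0 = 0.0023*(18.9+17.8)*sqrt(18.4)*0.408*29.2 = 4.31 mm/day
Therefore the reference evapotranspiration ET0 = 4.31 mm/day.


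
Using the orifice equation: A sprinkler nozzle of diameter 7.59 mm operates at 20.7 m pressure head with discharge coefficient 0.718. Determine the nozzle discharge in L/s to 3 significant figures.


Approach: apply the orifice equation, Q = Cd*A*sqrt(2*g*h), A = pi*(d/2)^2.
A = pi*(7.59e-3/2)^2 = 4.5245e-05 m^2
Q = 0.718 * 4.5245e-05 * sqrt(2*9.81*20.7) * 1000 = 0.655 L/s
Therefore the nozzle discharge = 0.655 L/s.


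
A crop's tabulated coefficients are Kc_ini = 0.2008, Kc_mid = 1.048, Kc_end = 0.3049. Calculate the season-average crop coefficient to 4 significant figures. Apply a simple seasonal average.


Approach: apply a simple seasonal average, Kc_avg = (Kc_ini + Kc_mid + Kc_end)/3.
Kc_avg = (0.2008 + 1.048 + 0.3049)/3 = 0.5179
Therefore the season-average crop coefficient = 0.5179.


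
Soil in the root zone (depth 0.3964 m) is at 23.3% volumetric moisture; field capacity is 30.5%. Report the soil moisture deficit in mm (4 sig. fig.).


Approach: apply the soil moisture deficit relation, SMD = (FC - theta)/100 * depth * 1000.
SMD = (30.5 - 23.3)/100 * 0.3964 * 1000 = 28.54 mm
Therefore the soil moisture deficit = 28.54 mm.


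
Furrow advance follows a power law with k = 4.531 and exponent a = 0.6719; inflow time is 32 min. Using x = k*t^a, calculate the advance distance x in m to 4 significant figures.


x = 4.531 * 32^0.6719 = 46.51 m
Therefore the advance distance x = 46.51 m.


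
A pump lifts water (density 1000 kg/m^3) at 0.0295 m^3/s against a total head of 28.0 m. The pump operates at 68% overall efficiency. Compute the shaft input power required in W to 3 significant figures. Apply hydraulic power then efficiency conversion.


Approach: apply hydraulic power then efficiency conversion, P = rho*g*Q*H; P_in = P/eta.
Step 1 — hydraulic power (P = rho*g*Q*H):
  P = 1000 * 9.81 * 0.0295 * 28.0 = 8103.1 W
Step 2 — input power: P_in = P/eta = 8103.1 / 0.68 = 11900 W
Therefore the shaft input power required = 11900 W.


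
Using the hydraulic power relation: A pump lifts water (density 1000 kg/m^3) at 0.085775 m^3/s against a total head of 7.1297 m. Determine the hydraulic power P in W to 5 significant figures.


Approach: apply the hydraulic power relation, P = rho*g*Q*H.
P = 1000 * 9.81 * 0.085775 * 7.1297 = 5999.3 W
Therefore the hydraulic power P = 5999.3 W.


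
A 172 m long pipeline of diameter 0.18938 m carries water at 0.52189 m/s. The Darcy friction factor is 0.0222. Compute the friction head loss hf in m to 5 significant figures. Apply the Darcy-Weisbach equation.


Approach: apply the Darcy-Weisbach equation, hf = f*(L/D)*(v^2/(2g)).
hf = 0.0222 * (172/0.18938) * (0.52189^2 / (2*9.81))
hf = 0.27990 m
Therefore the friction head loss hf = 0.27990 m.


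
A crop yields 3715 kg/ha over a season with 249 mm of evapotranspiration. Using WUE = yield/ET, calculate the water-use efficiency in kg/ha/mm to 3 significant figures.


WUE = 3715 / 249 = 14.9 kg/ha/mm
Therefore the water-use efficiency = 14.9 kg/ha/mm.


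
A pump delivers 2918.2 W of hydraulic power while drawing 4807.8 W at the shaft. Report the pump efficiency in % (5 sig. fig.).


Approach: apply the efficiency ratio, eta = (P_out/P_in)*100.
eta = (2918.2 / 4807.8) * 100 = 60.697 %
Therefore the pump efficiency = 60.697 %.


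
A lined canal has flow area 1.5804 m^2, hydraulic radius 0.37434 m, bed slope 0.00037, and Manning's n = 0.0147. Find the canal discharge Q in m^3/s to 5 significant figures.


Approach: apply Manning's equation, Q = (1/n)*A*R^(2/3)*S^(1/2).
Q = (1/0.0147) * 1.5804 * 0.37434^(2/3) * 0.00037^(1/2) = 1.0741 m^3/s
Therefore the canal discharge Q = 1.0741 m^3/s.


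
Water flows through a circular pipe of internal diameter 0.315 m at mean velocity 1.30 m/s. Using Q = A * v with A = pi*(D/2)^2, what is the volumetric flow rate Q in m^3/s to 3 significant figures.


A = pi*(0.315/2)^2 = 0.077931 m^2
Q = 0.077931 * 1.30 = 0.101 m^3/s
Therefore the volumetric flow rate Q = 0.101 m^3/s.


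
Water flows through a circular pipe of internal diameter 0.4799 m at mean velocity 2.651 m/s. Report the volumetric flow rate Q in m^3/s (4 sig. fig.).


Approach: apply the continuity equation for pipe flow, Q = A * v with A = pi*(D/2)^2.
A = pi*(0.4799/2)^2 = 0.180880 m^2
Q = 0.180880 * 2.651 = 0.4795 m^3/s
Therefore the volumetric flow rate Q = 0.4795 m^3/s.


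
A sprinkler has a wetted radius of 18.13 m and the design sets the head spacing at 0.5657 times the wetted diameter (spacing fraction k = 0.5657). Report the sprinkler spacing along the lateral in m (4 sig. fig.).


Approach: apply the sprinkler spacing rule (spacing as a fraction of wetted diameter), S = k*(2*R).
S = 0.5657 * (2 * 18.13) = 20.51 m
Therefore the sprinkler spacing along the lateral = 20.51 m.


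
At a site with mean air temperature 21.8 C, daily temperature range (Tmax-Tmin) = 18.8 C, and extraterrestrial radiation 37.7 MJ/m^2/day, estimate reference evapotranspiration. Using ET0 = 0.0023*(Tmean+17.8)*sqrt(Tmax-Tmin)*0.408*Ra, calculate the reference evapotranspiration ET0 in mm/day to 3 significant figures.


ET0 = 0.0023*(21.8+17.8)*sqrt(18.8)*0.408*37.7 = 6.07 mm/day
Therefore the reference evapotranspiration ET0 = 6.07 mm/day.


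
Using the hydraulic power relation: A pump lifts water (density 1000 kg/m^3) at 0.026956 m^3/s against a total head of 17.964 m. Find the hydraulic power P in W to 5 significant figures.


Approach: apply the hydraulic power relation, P = rho*g*Q*H.
P = 1000 * 9.81 * 0.026956 * 17.964 = 4750.4 W
Therefore the hydraulic power P = 4750.4 W.


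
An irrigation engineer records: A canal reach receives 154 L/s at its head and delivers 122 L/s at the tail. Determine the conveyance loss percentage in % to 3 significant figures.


Approach: apply the conveyance loss ratio, loss% = ((Q_head - Q_tail)/Q_head)*100.
loss = ((154 - 122)/154)*100 = 20.8 %
Therefore the conveyance loss percentage = 20.8 %.


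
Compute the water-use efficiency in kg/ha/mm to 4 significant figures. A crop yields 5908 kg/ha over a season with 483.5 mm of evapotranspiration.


Approach: apply the water-use efficiency ratio, WUE = yield/ET.
WUE = 5908 / 483.5 = 12.22 kg/ha/mm
Therefore the water-use efficiency = 12.22 kg/ha/mm.


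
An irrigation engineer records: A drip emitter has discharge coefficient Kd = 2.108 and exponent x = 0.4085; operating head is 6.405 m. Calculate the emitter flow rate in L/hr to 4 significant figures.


Approach: apply the emitter characteristic equation, q = Kd * h^x.
q = 2.108 * 6.405^0.4085 = 4.501 L/hr
Therefore the emitter flow rate = 4.501 L/hr.


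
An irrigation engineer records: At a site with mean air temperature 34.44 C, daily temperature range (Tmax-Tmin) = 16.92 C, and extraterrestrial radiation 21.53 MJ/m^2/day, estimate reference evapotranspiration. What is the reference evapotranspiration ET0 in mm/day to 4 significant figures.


Approach: apply the Hargreaves-Samani method, ET0 = 0.0023*(Tmean+17.8)*sqrt(Tmax-Tmin)*0.408*Ra.
ET0 = 0.0023*(34.44+17.8)*sqrt(16.92)*0.408*21.53 = 4.341 mm/day
Therefore the reference evapotranspiration ET0 = 4.341 mm/day.


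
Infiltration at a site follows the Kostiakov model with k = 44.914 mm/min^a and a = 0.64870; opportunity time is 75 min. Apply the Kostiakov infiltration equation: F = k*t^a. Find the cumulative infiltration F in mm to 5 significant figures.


F = 44.914 * 75^0.64870 = 739.15 mm
Therefore the cumulative infiltration F = 739.15 mm.


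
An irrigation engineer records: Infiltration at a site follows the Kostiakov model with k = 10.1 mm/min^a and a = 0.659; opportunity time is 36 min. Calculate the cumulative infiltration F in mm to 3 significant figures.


Approach: apply the Kostiakov infiltration equation, F = k*t^a.
F = 10.1 * 36^0.659 = 107 mm
Therefore the cumulative infiltration F = 107 mm.


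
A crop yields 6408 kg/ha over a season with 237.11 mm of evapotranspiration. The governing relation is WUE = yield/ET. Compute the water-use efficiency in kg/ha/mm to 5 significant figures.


WUE = 6408 / 237.11 = 27.025 kg/ha/mm
Therefore the water-use efficiency = 27.025 kg/ha/mm.


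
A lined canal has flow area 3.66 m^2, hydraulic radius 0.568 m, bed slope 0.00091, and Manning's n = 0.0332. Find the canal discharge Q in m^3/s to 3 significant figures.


Approach: apply Manning's equation, Q = (1/n)*A*R^(2/3)*S^(1/2).
Q = (1/0.0332) * 3.66 * 0.568^(2/3) * 0.00091^(1/2) = 2.28 m^3/s
Therefore the canal discharge Q = 2.28 m^3/s.


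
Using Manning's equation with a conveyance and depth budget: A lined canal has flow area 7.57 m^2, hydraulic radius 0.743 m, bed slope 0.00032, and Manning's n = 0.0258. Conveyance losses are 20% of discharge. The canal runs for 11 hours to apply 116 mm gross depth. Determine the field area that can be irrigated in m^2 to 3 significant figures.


Approach: apply Manning's equation with a conveyance and depth budget, Q = (1/n)*A*R^(2/3)*S^(1/2); Q_field = Q*(1-loss); Area = Q_field*t/(d/1000).
Step 1 — canal discharge (Manning's equation):
  Q = (1/0.0258) * 7.57 * 0.743^(2/3) * 0.00032^(1/2) = 4.3057 m^3/s
Step 2 — delivered flow: Q_field = 4.3057*(1 - 20/100) = 3.4446 m^3/s
Step 3 — volume delivered: V = 3.4446 * 11*3600 = 136400 m^3
Step 4 — area served: A = V / (depth/1000) = 136400 / 0.116 = 1180000 m^2
Therefore the field area that can be irrigated = 1180000 m^2.


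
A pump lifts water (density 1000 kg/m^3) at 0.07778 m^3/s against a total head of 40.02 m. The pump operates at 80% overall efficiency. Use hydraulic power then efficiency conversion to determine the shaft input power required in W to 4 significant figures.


Approach: apply hydraulic power then efficiency conversion, P = rho*g*Q*H; P_in = P/eta.
Step 1 — hydraulic power (P = rho*g*Q*H):
  P = 1000 * 9.81 * 0.07778 * 40.02 = 30536.1 W
Step 2 — input power: P_in = P/eta = 30536.1 / 0.8 = 38170 W
Therefore the shaft input power required = 38170 W.


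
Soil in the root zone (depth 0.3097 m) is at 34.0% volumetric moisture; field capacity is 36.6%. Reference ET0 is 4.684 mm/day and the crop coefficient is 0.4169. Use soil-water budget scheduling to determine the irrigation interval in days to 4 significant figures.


Approach: apply soil-water budget scheduling, SMD = (FC-theta)/100*depth*1000; ETc = ET0*Kc; interval = SMD/ETc.
Step 1 — soil moisture deficit:
  SMD = (36.6 - 34.0)/100 * 0.3097 * 1000 = 8.05220 mm
Step 2 — daily crop ET (ETc = ET0*Kc):
  ETc = 4.684 * 0.4169 = 1.95276 mm/day
Step 3 — irrigation interval (SMD/ETc):
  interval = 8.05220 / 1.95276 = 4.123 days
Therefore the irrigation interval = 4.123 days.


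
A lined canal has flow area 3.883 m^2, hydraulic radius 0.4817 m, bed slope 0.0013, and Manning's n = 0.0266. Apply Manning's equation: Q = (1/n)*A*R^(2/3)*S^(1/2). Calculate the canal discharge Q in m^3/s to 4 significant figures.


Q = (1/0.0266) * 3.883 * 0.4817^(2/3) * 0.0013^(1/2) = 3.234 m^3/s
Therefore the canal discharge Q = 3.234 m^3/s.


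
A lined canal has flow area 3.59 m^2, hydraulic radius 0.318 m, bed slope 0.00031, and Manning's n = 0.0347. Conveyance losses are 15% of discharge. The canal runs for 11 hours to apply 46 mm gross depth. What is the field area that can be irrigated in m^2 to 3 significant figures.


Approach: apply Manning's equation with a conveyance and depth budget, Q = (1/n)*A*R^(2/3)*S^(1/2); Q_field = Q*(1-loss); Area = Q_field*t/(d/1000).
Step 1 — canal discharge (Manning's equation):
  Q = (1/0.0347) * 3.59 * 0.318^(2/3) * 0.00031^(1/2) = 0.84865 m^3/s
Step 2 — delivered flow: Q_field = 0.84865*(1 - 15/100) = 0.72136 m^3/s
Step 3 — volume delivered: V = 0.72136 * 11*3600 = 28566 m^3
Step 4 — area served: A = V / (depth/1000) = 28566 / 0.046 = 621000 m^2
Therefore the field area that can be irrigated = 621000 m^2.


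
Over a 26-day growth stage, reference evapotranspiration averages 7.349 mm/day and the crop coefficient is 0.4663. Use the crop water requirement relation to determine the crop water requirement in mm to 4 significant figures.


Approach: apply the crop water requirement relation, CWR = ET0 * Kc * days.
CWR = 7.349 * 0.4663 * 26 = 89.10 mm
Therefore the crop water requirement = 89.10 mm.


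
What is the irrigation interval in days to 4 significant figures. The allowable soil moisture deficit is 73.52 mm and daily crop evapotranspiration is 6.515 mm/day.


Approach: apply the irrigation interval relation, interval = SMD / ETc.
interval = 73.52 / 6.515 = 11.28 days
Therefore the irrigation interval = 11.28 days.


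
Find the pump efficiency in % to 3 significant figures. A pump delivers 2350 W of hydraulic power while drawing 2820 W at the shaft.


Approach: apply the efficiency ratio, eta = (P_out/P_in)*100.
eta = (2350 / 2820) * 100 = 83.3 %
Therefore the pump efficiency = 83.3 %.


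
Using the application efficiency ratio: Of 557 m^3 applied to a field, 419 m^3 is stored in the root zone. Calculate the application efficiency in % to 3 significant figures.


Approach: apply the application efficiency ratio, Ea = (stored/applied)*100.
Ea = (419/557)*100 = 75.2 %
Therefore the application efficiency = 75.2 %.


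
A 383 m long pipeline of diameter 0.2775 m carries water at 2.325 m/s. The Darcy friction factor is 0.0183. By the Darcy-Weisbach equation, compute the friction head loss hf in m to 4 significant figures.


Approach: apply the Darcy-Weisbach equation, hf = f*(L/D)*(v^2/(2g)).
hf = 0.0183 * (383/0.2775) * (2.325^2 / (2*9.81))
hf = 6.959 m
Therefore the friction head loss hf = 6.959 m.


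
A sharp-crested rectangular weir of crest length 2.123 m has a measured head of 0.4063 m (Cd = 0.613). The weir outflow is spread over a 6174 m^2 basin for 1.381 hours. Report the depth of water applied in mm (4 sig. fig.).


Approach: apply the rectangular weir equation with a volume-to-depth conversion, Q = (2/3)*Cd*L*sqrt(2g)*H^1.5; d = Q*t/A * 1000.
Step 1 — weir discharge:
  Q = (2/3)*0.613*2.123*sqrt(2*9.81)*0.4063^1.5 = 0.995265 m^3/s
Step 2 — volume: V = 0.995265 * 1.381*3600 = 4948.06 m^3
Step 3 — depth: d = V/A * 1000 = 4948.06/6174 * 1000 = 801.4 mm
Therefore the depth of water applied = 801.4 mm.


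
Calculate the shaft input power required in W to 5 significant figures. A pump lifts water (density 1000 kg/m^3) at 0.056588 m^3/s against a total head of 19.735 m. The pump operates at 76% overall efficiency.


Approach: apply hydraulic power then efficiency conversion, P = rho*g*Q*H; P_in = P/eta.
Step 1 — hydraulic power (P = rho*g*Q*H):
  P = 1000 * 9.81 * 0.056588 * 19.735 = 10955.46 W
Step 2 — input power: P_in = P/eta = 10955.46 / 0.76 = 14415 W
Therefore the shaft input power required = 14415 W.


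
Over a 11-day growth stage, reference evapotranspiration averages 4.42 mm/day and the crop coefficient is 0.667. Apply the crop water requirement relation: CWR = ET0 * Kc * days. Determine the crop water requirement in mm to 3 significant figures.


CWR = 4.42 * 0.667 * 11 = 32.4 mm
Therefore the crop water requirement = 32.4 mm.


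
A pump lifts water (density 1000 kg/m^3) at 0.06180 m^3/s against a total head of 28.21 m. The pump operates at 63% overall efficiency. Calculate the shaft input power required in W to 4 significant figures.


Approach: apply hydraulic power then efficiency conversion, P = rho*g*Q*H; P_in = P/eta.
Step 1 — hydraulic power (P = rho*g*Q*H):
  P = 1000 * 9.81 * 0.06180 * 28.21 = 17102.5 W
Step 2 — input power: P_in = P/eta = 17102.5 / 0.63 = 27150 W
Therefore the shaft input power required = 27150 W.


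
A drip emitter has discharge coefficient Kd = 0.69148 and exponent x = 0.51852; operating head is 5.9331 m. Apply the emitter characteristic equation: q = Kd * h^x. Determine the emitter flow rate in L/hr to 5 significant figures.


q = 0.69148 * 5.9331^0.51852 = 1.7408 L/hr
Therefore the emitter flow rate = 1.7408 L/hr.


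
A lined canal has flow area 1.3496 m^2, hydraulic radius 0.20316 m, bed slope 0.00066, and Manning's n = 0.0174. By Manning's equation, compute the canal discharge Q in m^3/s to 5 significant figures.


Approach: apply Manning's equation, Q = (1/n)*A*R^(2/3)*S^(1/2).
Q = (1/0.0174) * 1.3496 * 0.20316^(2/3) * 0.00066^(1/2) = 0.68863 m^3/s
Therefore the canal discharge Q = 0.68863 m^3/s.


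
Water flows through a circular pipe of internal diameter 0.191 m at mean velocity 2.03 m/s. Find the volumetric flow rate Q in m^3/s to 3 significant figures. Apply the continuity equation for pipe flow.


Approach: apply the continuity equation for pipe flow, Q = A * v with A = pi*(D/2)^2.
A = pi*(0.191/2)^2 = 0.028652 m^2
Q = 0.028652 * 2.03 = 0.0582 m^3/s
Therefore the volumetric flow rate Q = 0.0582 m^3/s.


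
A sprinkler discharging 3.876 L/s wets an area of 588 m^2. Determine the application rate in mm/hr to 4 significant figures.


Approach: apply the application rate relation, rate = (Q/A)*3600.
rate = (3.876 / 588) * 3600 = 23.73 mm/hr
Therefore the application rate = 23.73 mm/hr.


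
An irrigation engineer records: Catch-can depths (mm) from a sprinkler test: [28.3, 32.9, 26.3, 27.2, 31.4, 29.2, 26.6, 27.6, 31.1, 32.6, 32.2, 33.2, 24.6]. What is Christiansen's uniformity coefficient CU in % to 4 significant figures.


Approach: apply Christiansen's uniformity coefficient, CU = (1 - mean_abs_deviation/mean)*100.
mean = 29.4769 mm
mean |d_i - mean| = 2.54438 mm
CU = (1 - 2.54438/29.4769)*100 = 91.37 %
Therefore Christiansen's uniformity coefficient CU = 91.37 %.


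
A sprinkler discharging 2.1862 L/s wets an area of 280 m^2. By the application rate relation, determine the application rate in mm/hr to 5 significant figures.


Approach: apply the application rate relation, rate = (Q/A)*3600.
rate = (2.1862 / 280) * 3600 = 28.108 mm/hr
Therefore the application rate = 28.108 mm/hr.


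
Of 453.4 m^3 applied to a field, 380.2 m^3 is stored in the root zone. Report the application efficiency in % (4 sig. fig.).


Approach: apply the application efficiency ratio, Ea = (stored/applied)*100.
Ea = (380.2/453.4)*100 = 83.86 %
Therefore the application efficiency = 83.86 %.


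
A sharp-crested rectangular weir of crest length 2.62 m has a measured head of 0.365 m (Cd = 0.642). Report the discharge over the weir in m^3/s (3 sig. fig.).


Approach: apply the rectangular weir equation, Q = (2/3)*Cd*L*sqrt(2g)*H^1.5.
Q = (2/3)*0.642*2.62*sqrt(2*9.81)*0.365^1.5 = 1.10 m^3/s
Therefore the discharge over the weir = 1.10 m^3/s.


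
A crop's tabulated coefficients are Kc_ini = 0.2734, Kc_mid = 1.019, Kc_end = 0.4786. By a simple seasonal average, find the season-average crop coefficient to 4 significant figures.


Approach: apply a simple seasonal average, Kc_avg = (Kc_ini + Kc_mid + Kc_end)/3.
Kc_avg = (0.2734 + 1.019 + 0.4786)/3 = 0.5903
Therefore the season-average crop coefficient = 0.5903.


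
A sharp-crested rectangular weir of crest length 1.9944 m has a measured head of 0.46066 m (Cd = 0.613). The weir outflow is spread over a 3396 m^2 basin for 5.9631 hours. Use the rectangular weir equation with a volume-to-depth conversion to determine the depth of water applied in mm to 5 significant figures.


Approach: apply the rectangular weir equation with a volume-to-depth conversion, Q = (2/3)*Cd*L*sqrt(2g)*H^1.5; d = Q*t/A * 1000.
Step 1 — weir discharge:
  Q = (2/3)*0.613*1.9944*sqrt(2*9.81)*0.46066^1.5 = 1.128760 m^3/s
Step 2 — volume: V = 1.128760 * 5.9631*3600 = 24231.28 m^3
Step 3 — depth: d = V/A * 1000 = 24231.28/3396 * 1000 = 7135.2 mm
Therefore the depth of water applied = 7135.2 mm.


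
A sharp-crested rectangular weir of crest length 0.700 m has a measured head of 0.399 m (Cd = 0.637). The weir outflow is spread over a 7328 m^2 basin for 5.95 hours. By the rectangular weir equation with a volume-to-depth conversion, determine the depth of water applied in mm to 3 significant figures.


Approach: apply the rectangular weir equation with a volume-to-depth conversion, Q = (2/3)*Cd*L*sqrt(2g)*H^1.5; d = Q*t/A * 1000.
Step 1 — weir discharge:
  Q = (2/3)*0.637*0.700*sqrt(2*9.81)*0.399^1.5 = 0.33186 m^3/s
Step 2 — volume: V = 0.33186 * 5.95*3600 = 7108.4 m^3
Step 3 — depth: d = V/A * 1000 = 7108.4/7328 * 1000 = 970 mm
Therefore the depth of water applied = 970 mm.


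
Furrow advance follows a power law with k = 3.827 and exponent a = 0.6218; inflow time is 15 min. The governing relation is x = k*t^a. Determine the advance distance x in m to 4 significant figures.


x = 3.827 * 15^0.6218 = 20.61 m
Therefore the advance distance x = 20.61 m.


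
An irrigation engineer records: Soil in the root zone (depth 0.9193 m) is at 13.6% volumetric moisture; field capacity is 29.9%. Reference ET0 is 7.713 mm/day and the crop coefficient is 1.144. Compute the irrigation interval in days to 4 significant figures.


Approach: apply soil-water budget scheduling, SMD = (FC-theta)/100*depth*1000; ETc = ET0*Kc; interval = SMD/ETc.
Step 1 — soil moisture deficit:
  SMD = (29.9 - 13.6)/100 * 0.9193 * 1000 = 149.846 mm
Step 2 — daily crop ET (ETc = ET0*Kc):
  ETc = 7.713 * 1.144 = 8.82367 mm/day
Step 3 — irrigation interval (SMD/ETc):
  interval = 149.846 / 8.82367 = 16.98 days
Therefore the irrigation interval = 16.98 days.


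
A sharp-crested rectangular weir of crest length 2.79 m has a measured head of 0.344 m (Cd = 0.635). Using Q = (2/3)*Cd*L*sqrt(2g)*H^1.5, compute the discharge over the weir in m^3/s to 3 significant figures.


Q = (2/3)*0.635*2.79*sqrt(2*9.81)*0.344^1.5 = 1.06 m^3/s
Therefore the discharge over the weir = 1.06 m^3/s.


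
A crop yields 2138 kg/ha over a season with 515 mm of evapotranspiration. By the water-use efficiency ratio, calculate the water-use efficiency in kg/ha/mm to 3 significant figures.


Approach: apply the water-use efficiency ratio, WUE = yield/ET.
WUE = 2138 / 515 = 4.15 kg/ha/mm
Therefore the water-use efficiency = 4.15 kg/ha/mm.


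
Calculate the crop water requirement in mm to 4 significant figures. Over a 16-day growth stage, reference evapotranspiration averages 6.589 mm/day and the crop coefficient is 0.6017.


Approach: apply the crop water requirement relation, CWR = ET0 * Kc * days.
CWR = 6.589 * 0.6017 * 16 = 63.43 mm
Therefore the crop water requirement = 63.43 mm.


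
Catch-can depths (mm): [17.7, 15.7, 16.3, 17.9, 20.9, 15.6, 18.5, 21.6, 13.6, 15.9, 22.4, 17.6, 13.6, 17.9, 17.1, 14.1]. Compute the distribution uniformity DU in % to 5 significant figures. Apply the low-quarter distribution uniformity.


Approach: apply the low-quarter distribution uniformity, DU = (mean of lowest quarter of readings / overall mean)*100.
sorted lowest 4 of 16: [13.6, 13.6, 14.1, 15.6] -> mean = 14.22500 mm
overall mean = 17.27500 mm
DU = (14.22500/17.27500)*100 = 82.344 %
Therefore the distribution uniformity DU = 82.344 %.


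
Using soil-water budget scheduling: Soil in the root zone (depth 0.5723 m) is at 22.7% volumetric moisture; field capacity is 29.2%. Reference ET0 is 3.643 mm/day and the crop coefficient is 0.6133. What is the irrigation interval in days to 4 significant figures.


Approach: apply soil-water budget scheduling, SMD = (FC-theta)/100*depth*1000; ETc = ET0*Kc; interval = SMD/ETc.
Step 1 — soil moisture deficit:
  SMD = (29.2 - 22.7)/100 * 0.5723 * 1000 = 37.1995 mm
Step 2 — daily crop ET (ETc = ET0*Kc):
  ETc = 3.643 * 0.6133 = 2.23425 mm/day
Step 3 — irrigation interval (SMD/ETc):
  interval = 37.1995 / 2.23425 = 16.65 days
Therefore the irrigation interval = 16.65 days.


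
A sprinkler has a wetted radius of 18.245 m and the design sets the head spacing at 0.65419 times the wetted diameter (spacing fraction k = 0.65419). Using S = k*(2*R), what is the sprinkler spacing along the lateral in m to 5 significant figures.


S = 0.65419 * (2 * 18.245) = 23.871 m
Therefore the sprinkler spacing along the lateral = 23.871 m.


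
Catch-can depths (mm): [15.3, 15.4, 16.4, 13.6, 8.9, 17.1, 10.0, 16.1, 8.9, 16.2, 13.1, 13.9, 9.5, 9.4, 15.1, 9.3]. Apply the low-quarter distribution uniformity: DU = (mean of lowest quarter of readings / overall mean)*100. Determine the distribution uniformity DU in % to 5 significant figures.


sorted lowest 4 of 16: [8.9, 8.9, 9.3, 9.4] -> mean = 9.125000 mm
overall mean = 13.01250 mm
DU = (9.125000/13.01250)*100 = 70.125 %
Therefore the distribution uniformity DU = 70.125 %.


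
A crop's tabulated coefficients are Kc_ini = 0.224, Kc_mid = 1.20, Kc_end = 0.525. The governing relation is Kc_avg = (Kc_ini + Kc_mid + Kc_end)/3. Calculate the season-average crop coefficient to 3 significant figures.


Kc_avg = (0.224 + 1.20 + 0.525)/3 = 0.650
Therefore the season-average crop coefficient = 0.650.


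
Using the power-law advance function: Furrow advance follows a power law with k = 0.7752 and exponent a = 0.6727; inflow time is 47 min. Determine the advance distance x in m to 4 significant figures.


Approach: apply the power-law advance function, x = k*t^a.
x = 0.7752 * 47^0.6727 = 10.33 m
Therefore the advance distance x = 10.33 m.


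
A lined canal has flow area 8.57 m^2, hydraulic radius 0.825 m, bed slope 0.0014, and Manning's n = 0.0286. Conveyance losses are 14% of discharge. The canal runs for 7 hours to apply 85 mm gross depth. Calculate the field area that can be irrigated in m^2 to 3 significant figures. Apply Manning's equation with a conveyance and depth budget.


Approach: apply Manning's equation with a conveyance and depth budget, Q = (1/n)*A*R^(2/3)*S^(1/2); Q_field = Q*(1-loss); Area = Q_field*t/(d/1000).
Step 1 — canal discharge (Manning's equation):
  Q = (1/0.0286) * 8.57 * 0.825^(2/3) * 0.0014^(1/2) = 9.8624 m^3/s
Step 2 — delivered flow: Q_field = 9.8624*(1 - 14/100) = 8.4816 m^3/s
Step 3 — volume delivered: V = 8.4816 * 7*3600 = 213740 m^3
Step 4 — area served: A = V / (depth/1000) = 213740 / 0.085 = 2510000 m^2
Therefore the field area that can be irrigated = 2510000 m^2.


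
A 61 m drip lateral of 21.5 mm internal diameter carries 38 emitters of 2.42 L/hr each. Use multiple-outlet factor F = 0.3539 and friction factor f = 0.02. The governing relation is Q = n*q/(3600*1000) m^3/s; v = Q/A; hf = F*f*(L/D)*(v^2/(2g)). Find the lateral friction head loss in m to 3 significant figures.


Q = 38*2.42/(3600*1000) = 2.5544e-05 m^3/s
A = pi*(21.5e-3/2)^2 = 3.6305e-04 m^2, so v = Q/A = 0.070361 m/s
hf = 0.3539*0.02*(61/0.0215)*(0.070361^2/(2*9.81)) = 0.00507 m
Therefore the lateral friction head loss = 0.00507 m.


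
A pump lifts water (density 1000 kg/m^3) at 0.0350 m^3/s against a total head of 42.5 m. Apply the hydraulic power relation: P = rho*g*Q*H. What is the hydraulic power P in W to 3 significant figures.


P = 1000 * 9.81 * 0.0350 * 42.5 = 14600 W
Therefore the hydraulic power P = 14600 W.


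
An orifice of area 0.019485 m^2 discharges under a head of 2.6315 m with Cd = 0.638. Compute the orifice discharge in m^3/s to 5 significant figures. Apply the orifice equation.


Approach: apply the orifice equation, Q = Cd*A*sqrt(2*g*h).
Q = 0.638 * 0.019485 * sqrt(2*9.81*2.6315) = 0.089325 m^3/s
Therefore the orifice discharge = 0.089325 m^3/s.


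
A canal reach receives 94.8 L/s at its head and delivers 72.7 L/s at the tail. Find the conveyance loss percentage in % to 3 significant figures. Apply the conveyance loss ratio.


Approach: apply the conveyance loss ratio, loss% = ((Q_head - Q_tail)/Q_head)*100.
loss = ((94.8 - 72.7)/94.8)*100 = 23.3 %
Therefore the conveyance loss percentage = 23.3 %.


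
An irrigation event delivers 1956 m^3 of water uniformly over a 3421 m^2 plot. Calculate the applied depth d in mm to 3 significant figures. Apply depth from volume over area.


Approach: apply depth from volume over area, d = (V/A)*1000.
d = (1956 / 3421) * 1000 = 572 mm
Therefore the applied depth d = 572 mm.


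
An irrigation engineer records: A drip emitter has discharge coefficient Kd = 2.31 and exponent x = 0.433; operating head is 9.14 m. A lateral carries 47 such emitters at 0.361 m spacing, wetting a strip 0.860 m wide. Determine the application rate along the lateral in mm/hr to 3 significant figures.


Approach: apply the emitter equation with a lateral mass balance, q = Kd*h^x; Q = n*q; rate = Q/(n*spacing*width).
Step 1 — single emitter flow (q = Kd*h^x):
  q = 2.31 * 9.14^0.433 = 6.0215 L/hr
Step 2 — total lateral flow: Q = 47 * 6.0215 = 283.01 L/hr
Step 3 — wetted area: A = 47 * 0.361 * 0.860 = 14.592 m^2
Step 4 — application rate: Q/A = 283.01/14.592 = 19.4 mm/hr
Therefore the application rate along the lateral = 19.4 mm/hr.


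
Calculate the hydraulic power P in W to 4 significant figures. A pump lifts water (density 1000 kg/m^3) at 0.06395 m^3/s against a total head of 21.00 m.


Approach: apply the hydraulic power relation, P = rho*g*Q*H.
P = 1000 * 9.81 * 0.06395 * 21.00 = 13170 W
Therefore the hydraulic power P = 13170 W.


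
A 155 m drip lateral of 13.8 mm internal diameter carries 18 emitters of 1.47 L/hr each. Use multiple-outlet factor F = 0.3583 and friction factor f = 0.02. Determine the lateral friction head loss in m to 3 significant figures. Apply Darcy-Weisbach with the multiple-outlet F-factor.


Approach: apply Darcy-Weisbach with the multiple-outlet F-factor, Q = n*q/(3600*1000) m^3/s; v = Q/A; hf = F*f*(L/D)*(v^2/(2g)).
Q = 18*1.47/(3600*1000) = 7.3500e-06 m^3/s
A = pi*(13.8e-3/2)^2 = 1.4957e-04 m^2, so v = Q/A = 0.049140 m/s
hf = 0.3583*0.02*(155/0.0138)*(0.049140^2/(2*9.81)) = 0.00991 m
Therefore the lateral friction head loss = 0.00991 m.


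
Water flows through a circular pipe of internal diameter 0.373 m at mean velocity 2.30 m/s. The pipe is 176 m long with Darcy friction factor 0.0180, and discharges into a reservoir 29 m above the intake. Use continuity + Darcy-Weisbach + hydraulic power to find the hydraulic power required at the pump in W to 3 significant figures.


Approach: apply continuity + Darcy-Weisbach + hydraulic power, Q = A*v; hf = f*(L/D)*(v^2/(2g)); H = static + hf; P = rho*g*Q*H.
Step 1 — flow rate (continuity, Q = A*v):
  A = pi*(0.373/2)^2 = 0.10927 m^2
  Q = 0.10927 * 2.30 = 0.25132 m^3/s
Step 2 — friction head loss (Darcy-Weisbach):
  hf = 0.0180 * (176/0.373) * (2.30^2 / (2*9.81))
  hf = 2.2900 m
Step 3 — total head: H = 29 + 2.2900 = 31.290 m
Step 4 — hydraulic power (P = rho*g*Q*H):
  P = 1000 * 9.81 * 0.25132 * 31.290 = 77100 W
Therefore the hydraulic power required at the pump = 77100 W.


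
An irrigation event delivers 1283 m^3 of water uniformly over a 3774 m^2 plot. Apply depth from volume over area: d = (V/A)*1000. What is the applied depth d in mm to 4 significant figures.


d = (1283 / 3774) * 1000 = 340.0 mm
Therefore the applied depth d = 340.0 mm.


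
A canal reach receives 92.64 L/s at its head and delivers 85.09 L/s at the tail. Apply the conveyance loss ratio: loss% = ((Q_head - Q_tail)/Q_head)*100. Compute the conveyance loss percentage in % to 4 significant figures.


loss = ((92.64 - 85.09)/92.64)*100 = 8.150 %
Therefore the conveyance loss percentage = 8.150 %.


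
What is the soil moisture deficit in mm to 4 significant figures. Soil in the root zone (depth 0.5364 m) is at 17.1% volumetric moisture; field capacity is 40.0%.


Approach: apply the soil moisture deficit relation, SMD = (FC - theta)/100 * depth * 1000.
SMD = (40.0 - 17.1)/100 * 0.5364 * 1000 = 122.8 mm
Therefore the soil moisture deficit = 122.8 mm.


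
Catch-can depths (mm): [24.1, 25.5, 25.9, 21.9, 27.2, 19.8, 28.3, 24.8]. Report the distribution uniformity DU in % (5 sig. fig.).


Approach: apply the low-quarter distribution uniformity, DU = (mean of lowest quarter of readings / overall mean)*100.
sorted lowest 2 of 8: [19.8, 21.9] -> mean = 20.85000 mm
overall mean = 24.68750 mm
DU = (20.85000/24.68750)*100 = 84.456 %
Therefore the distribution uniformity DU = 84.456 %.


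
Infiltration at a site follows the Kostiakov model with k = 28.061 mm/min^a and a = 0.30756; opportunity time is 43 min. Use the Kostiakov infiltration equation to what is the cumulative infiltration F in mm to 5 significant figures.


Approach: apply the Kostiakov infiltration equation, F = k*t^a.
F = 28.061 * 43^0.30756 = 89.226 mm
Therefore the cumulative infiltration F = 89.226 mm.


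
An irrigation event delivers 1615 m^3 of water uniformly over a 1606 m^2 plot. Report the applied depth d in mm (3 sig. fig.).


Approach: apply depth from volume over area, d = (V/A)*1000.
d = (1615 / 1606) * 1000 = 1010 mm
Therefore the applied depth d = 1010 mm.


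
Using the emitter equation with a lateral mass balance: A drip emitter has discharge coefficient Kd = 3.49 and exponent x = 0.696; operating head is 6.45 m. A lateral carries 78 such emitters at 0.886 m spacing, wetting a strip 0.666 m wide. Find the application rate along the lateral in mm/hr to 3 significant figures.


Approach: apply the emitter equation with a lateral mass balance, q = Kd*h^x; Q = n*q; rate = Q/(n*spacing*width).
Step 1 — single emitter flow (q = Kd*h^x):
  q = 3.49 * 6.45^0.696 = 12.773 L/hr
Step 2 — total lateral flow: Q = 78 * 12.773 = 996.26 L/hr
Step 3 — wetted area: A = 78 * 0.886 * 0.666 = 46.026 m^2
Step 4 — application rate: Q/A = 996.26/46.026 = 21.6 mm/hr
Therefore the application rate along the lateral = 21.6 mm/hr.


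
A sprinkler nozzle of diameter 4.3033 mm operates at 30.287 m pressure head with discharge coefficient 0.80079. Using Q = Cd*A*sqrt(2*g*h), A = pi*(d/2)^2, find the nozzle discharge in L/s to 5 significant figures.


A = pi*(4.3033e-3/2)^2 = 1.454431e-05 m^2
Q = 0.80079 * 1.454431e-05 * sqrt(2*9.81*30.287) * 1000 = 0.28392 L/s
Therefore the nozzle discharge = 0.28392 L/s.


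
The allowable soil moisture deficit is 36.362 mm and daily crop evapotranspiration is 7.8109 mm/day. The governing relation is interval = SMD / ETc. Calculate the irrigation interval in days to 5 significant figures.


interval = 36.362 / 7.8109 = 4.6553 days
Therefore the irrigation interval = 4.6553 days.


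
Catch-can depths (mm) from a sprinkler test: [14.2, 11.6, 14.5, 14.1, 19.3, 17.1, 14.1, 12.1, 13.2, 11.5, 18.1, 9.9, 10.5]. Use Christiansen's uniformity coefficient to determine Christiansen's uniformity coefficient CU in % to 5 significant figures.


Approach: apply Christiansen's uniformity coefficient, CU = (1 - mean_abs_deviation/mean)*100.
mean = 13.86154 mm
mean |d_i - mean| = 2.210651 mm
CU = (1 - 2.210651/13.86154)*100 = 84.052 %
Therefore Christiansen's uniformity coefficient CU = 84.052 %.


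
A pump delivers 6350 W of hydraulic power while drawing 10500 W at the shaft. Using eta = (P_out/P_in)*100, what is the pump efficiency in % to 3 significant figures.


eta = (6350 / 10500) * 100 = 60.5 %
Therefore the pump efficiency = 60.5 %.


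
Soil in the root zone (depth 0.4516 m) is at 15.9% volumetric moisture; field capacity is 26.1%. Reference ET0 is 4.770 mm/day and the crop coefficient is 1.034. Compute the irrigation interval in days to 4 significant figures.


Approach: apply soil-water budget scheduling, SMD = (FC-theta)/100*depth*1000; ETc = ET0*Kc; interval = SMD/ETc.
Step 1 — soil moisture deficit:
  SMD = (26.1 - 15.9)/100 * 0.4516 * 1000 = 46.0632 mm
Step 2 — daily crop ET (ETc = ET0*Kc):
  ETc = 4.770 * 1.034 = 4.93218 mm/day
Step 3 — irrigation interval (SMD/ETc):
  interval = 46.0632 / 4.93218 = 9.339 days
Therefore the irrigation interval = 9.339 days.


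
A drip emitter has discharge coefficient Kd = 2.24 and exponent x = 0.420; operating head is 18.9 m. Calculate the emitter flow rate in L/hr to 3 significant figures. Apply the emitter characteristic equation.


Approach: apply the emitter characteristic equation, q = Kd * h^x.
q = 2.24 * 18.9^0.420 = 7.70 L/hr
Therefore the emitter flow rate = 7.70 L/hr.
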